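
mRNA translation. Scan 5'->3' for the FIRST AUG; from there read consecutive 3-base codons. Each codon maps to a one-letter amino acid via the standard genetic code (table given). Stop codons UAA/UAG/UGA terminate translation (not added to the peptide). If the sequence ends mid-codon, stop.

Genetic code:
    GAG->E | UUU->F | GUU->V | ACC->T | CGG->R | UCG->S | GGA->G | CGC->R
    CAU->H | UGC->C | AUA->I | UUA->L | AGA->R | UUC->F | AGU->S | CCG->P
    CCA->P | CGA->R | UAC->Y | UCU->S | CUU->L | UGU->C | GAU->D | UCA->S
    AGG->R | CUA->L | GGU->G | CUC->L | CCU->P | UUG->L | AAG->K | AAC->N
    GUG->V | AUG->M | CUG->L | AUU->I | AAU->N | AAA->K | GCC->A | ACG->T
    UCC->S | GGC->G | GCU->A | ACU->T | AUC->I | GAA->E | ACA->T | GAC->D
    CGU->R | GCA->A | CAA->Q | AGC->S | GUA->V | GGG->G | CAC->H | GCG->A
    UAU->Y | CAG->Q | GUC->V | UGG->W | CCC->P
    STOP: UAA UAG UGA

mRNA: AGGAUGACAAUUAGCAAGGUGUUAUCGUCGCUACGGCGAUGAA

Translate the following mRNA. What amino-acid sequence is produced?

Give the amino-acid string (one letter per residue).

Answer: MTISKVLSSLRR

Derivation:
start AUG at pos 3
pos 3: AUG -> M; peptide=M
pos 6: ACA -> T; peptide=MT
pos 9: AUU -> I; peptide=MTI
pos 12: AGC -> S; peptide=MTIS
pos 15: AAG -> K; peptide=MTISK
pos 18: GUG -> V; peptide=MTISKV
pos 21: UUA -> L; peptide=MTISKVL
pos 24: UCG -> S; peptide=MTISKVLS
pos 27: UCG -> S; peptide=MTISKVLSS
pos 30: CUA -> L; peptide=MTISKVLSSL
pos 33: CGG -> R; peptide=MTISKVLSSLR
pos 36: CGA -> R; peptide=MTISKVLSSLRR
pos 39: UGA -> STOP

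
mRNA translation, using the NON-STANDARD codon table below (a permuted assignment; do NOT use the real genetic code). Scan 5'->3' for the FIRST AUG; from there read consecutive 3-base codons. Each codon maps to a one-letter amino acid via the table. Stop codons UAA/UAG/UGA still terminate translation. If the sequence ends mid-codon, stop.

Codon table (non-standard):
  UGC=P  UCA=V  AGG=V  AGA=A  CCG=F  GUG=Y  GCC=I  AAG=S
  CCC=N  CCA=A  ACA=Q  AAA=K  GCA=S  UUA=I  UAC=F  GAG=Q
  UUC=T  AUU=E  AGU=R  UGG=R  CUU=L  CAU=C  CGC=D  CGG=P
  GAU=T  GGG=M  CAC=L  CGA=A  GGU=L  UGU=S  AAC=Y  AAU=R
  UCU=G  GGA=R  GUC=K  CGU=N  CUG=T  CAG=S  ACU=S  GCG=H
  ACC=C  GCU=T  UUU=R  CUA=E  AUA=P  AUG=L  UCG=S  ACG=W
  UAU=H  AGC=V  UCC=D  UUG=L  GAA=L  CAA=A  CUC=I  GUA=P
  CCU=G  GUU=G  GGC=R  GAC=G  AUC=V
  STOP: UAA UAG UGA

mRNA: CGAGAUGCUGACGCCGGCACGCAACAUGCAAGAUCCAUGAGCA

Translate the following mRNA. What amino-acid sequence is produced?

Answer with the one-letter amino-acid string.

start AUG at pos 4
pos 4: AUG -> L; peptide=L
pos 7: CUG -> T; peptide=LT
pos 10: ACG -> W; peptide=LTW
pos 13: CCG -> F; peptide=LTWF
pos 16: GCA -> S; peptide=LTWFS
pos 19: CGC -> D; peptide=LTWFSD
pos 22: AAC -> Y; peptide=LTWFSDY
pos 25: AUG -> L; peptide=LTWFSDYL
pos 28: CAA -> A; peptide=LTWFSDYLA
pos 31: GAU -> T; peptide=LTWFSDYLAT
pos 34: CCA -> A; peptide=LTWFSDYLATA
pos 37: UGA -> STOP

Answer: LTWFSDYLATA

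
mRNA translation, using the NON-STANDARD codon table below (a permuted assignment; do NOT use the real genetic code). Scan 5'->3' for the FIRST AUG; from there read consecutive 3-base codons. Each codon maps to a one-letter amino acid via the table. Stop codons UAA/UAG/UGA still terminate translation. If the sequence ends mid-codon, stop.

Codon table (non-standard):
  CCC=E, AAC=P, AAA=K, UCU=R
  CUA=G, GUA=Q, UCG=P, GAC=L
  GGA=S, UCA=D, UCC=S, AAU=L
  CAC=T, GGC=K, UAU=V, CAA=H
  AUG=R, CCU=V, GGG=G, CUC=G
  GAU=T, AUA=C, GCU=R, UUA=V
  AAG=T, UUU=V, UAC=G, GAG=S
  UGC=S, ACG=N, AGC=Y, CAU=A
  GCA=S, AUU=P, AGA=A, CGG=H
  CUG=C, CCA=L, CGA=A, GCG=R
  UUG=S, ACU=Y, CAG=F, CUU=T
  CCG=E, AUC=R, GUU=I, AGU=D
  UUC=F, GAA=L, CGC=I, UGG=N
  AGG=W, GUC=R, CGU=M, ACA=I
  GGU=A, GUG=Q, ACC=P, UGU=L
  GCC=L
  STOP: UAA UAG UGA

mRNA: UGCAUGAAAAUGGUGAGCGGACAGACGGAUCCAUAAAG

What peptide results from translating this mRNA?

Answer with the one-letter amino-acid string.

Answer: RKRQYSFNTL

Derivation:
start AUG at pos 3
pos 3: AUG -> R; peptide=R
pos 6: AAA -> K; peptide=RK
pos 9: AUG -> R; peptide=RKR
pos 12: GUG -> Q; peptide=RKRQ
pos 15: AGC -> Y; peptide=RKRQY
pos 18: GGA -> S; peptide=RKRQYS
pos 21: CAG -> F; peptide=RKRQYSF
pos 24: ACG -> N; peptide=RKRQYSFN
pos 27: GAU -> T; peptide=RKRQYSFNT
pos 30: CCA -> L; peptide=RKRQYSFNTL
pos 33: UAA -> STOP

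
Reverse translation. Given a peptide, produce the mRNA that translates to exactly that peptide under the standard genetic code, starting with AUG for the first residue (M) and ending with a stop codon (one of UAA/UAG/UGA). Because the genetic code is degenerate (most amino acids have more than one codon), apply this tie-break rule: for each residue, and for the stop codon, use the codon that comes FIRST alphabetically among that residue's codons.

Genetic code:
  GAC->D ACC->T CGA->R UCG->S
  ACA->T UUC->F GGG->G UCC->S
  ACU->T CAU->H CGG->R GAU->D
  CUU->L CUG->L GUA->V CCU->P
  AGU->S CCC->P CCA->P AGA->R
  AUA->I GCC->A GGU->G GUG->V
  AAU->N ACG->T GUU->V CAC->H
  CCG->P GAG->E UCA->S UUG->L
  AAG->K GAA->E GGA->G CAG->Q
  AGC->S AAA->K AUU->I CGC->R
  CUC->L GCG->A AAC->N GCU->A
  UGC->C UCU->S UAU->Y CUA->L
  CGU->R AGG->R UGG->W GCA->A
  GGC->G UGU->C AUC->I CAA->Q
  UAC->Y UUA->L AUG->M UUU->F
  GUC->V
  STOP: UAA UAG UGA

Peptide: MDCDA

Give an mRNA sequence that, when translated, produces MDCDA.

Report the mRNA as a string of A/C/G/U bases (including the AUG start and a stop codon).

residue 1: M -> AUG (start codon)
residue 2: D codons sorted = GAC,GAU -> pick first = GAC
residue 3: C codons sorted = UGC,UGU -> pick first = UGC
residue 4: D codons sorted = GAC,GAU -> pick first = GAC
residue 5: A codons sorted = GCA,GCC,GCG,GCU -> pick first = GCA
terminator: stop codons sorted = UAA,UAG,UGA -> pick first = UAA

Answer: mRNA: AUGGACUGCGACGCAUAA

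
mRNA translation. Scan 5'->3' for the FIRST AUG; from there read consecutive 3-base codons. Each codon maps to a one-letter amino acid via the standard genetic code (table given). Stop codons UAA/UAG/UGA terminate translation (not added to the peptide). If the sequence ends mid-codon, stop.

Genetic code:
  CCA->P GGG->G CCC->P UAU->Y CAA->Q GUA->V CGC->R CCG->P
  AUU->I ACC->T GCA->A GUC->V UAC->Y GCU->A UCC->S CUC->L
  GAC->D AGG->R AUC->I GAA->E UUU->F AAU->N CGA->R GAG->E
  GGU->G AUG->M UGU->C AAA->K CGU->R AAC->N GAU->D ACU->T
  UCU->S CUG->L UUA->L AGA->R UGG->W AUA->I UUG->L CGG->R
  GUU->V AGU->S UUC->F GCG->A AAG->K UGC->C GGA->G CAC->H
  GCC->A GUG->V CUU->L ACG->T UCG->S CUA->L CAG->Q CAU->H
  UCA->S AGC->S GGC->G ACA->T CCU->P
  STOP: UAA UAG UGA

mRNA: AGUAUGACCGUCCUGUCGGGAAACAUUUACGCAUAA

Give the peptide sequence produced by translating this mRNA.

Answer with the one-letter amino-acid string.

Answer: MTVLSGNIYA

Derivation:
start AUG at pos 3
pos 3: AUG -> M; peptide=M
pos 6: ACC -> T; peptide=MT
pos 9: GUC -> V; peptide=MTV
pos 12: CUG -> L; peptide=MTVL
pos 15: UCG -> S; peptide=MTVLS
pos 18: GGA -> G; peptide=MTVLSG
pos 21: AAC -> N; peptide=MTVLSGN
pos 24: AUU -> I; peptide=MTVLSGNI
pos 27: UAC -> Y; peptide=MTVLSGNIY
pos 30: GCA -> A; peptide=MTVLSGNIYA
pos 33: UAA -> STOP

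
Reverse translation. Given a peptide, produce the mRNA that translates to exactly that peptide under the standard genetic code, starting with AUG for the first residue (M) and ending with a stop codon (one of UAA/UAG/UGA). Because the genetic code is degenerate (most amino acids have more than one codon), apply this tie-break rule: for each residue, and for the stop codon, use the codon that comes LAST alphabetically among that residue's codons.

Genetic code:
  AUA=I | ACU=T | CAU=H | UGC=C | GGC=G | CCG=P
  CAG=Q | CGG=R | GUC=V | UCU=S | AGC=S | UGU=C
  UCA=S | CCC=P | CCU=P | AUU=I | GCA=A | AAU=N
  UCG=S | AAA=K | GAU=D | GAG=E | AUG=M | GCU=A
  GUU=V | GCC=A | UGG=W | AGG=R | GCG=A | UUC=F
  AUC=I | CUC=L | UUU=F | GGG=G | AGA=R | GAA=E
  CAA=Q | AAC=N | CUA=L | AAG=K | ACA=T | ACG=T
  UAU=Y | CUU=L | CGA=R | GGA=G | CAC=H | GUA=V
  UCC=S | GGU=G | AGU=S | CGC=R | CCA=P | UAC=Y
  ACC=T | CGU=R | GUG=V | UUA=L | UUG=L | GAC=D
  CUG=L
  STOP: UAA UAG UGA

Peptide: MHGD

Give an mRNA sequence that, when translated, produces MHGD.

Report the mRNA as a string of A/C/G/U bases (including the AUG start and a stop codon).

residue 1: M -> AUG (start codon)
residue 2: H codons sorted = CAC,CAU -> pick last = CAU
residue 3: G codons sorted = GGA,GGC,GGG,GGU -> pick last = GGU
residue 4: D codons sorted = GAC,GAU -> pick last = GAU
terminator: stop codons sorted = UAA,UAG,UGA -> pick last = UGA

Answer: mRNA: AUGCAUGGUGAUUGA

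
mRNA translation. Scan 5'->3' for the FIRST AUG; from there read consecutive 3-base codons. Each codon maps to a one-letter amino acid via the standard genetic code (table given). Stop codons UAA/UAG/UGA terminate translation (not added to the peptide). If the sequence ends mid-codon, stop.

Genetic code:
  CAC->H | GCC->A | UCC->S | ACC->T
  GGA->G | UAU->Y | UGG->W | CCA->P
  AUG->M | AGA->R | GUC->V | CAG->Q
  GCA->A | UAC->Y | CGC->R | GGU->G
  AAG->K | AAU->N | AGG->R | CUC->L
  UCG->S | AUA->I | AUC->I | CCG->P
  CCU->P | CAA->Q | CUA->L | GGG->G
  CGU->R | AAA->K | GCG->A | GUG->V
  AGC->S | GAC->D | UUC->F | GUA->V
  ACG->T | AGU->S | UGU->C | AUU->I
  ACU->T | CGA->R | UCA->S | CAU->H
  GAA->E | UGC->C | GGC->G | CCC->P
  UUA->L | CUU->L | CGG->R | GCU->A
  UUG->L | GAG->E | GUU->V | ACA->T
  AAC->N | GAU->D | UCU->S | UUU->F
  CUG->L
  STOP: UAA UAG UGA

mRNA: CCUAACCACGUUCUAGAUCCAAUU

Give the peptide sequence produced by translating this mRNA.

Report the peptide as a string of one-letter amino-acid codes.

Answer: (empty: no AUG start codon)

Derivation:
no AUG start codon found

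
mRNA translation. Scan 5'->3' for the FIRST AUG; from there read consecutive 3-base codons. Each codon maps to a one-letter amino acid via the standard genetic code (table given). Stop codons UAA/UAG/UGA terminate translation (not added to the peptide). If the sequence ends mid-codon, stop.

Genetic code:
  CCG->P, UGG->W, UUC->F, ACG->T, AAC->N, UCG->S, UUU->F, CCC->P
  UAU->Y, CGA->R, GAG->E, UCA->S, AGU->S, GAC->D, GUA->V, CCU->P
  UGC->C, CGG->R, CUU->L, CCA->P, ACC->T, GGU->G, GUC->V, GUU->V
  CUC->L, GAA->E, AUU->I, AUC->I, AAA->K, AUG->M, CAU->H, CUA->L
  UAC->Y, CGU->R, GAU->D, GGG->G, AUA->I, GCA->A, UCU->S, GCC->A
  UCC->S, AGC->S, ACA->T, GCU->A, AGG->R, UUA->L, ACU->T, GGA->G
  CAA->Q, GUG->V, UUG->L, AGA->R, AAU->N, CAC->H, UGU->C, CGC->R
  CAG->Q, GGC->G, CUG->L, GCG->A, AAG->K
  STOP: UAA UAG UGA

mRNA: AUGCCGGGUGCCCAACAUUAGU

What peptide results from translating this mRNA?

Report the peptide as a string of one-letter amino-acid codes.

start AUG at pos 0
pos 0: AUG -> M; peptide=M
pos 3: CCG -> P; peptide=MP
pos 6: GGU -> G; peptide=MPG
pos 9: GCC -> A; peptide=MPGA
pos 12: CAA -> Q; peptide=MPGAQ
pos 15: CAU -> H; peptide=MPGAQH
pos 18: UAG -> STOP

Answer: MPGAQH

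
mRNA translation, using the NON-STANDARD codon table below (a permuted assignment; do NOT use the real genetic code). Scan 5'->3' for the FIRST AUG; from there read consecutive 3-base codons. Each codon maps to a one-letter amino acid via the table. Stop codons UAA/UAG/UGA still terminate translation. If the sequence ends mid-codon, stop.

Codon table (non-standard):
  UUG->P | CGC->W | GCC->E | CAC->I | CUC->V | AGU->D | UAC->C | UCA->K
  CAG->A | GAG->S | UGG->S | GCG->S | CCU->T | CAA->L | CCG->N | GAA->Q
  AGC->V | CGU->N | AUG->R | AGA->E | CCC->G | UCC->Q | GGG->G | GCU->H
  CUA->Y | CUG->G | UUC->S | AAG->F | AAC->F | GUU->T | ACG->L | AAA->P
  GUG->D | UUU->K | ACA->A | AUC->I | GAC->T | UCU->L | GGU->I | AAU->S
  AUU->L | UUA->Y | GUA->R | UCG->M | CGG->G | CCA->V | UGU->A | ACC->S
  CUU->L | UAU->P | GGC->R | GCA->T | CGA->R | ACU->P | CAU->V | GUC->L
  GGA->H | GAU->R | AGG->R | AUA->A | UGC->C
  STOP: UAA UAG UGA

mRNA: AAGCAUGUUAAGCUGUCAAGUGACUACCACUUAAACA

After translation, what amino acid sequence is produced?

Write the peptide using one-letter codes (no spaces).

start AUG at pos 4
pos 4: AUG -> R; peptide=R
pos 7: UUA -> Y; peptide=RY
pos 10: AGC -> V; peptide=RYV
pos 13: UGU -> A; peptide=RYVA
pos 16: CAA -> L; peptide=RYVAL
pos 19: GUG -> D; peptide=RYVALD
pos 22: ACU -> P; peptide=RYVALDP
pos 25: ACC -> S; peptide=RYVALDPS
pos 28: ACU -> P; peptide=RYVALDPSP
pos 31: UAA -> STOP

Answer: RYVALDPSP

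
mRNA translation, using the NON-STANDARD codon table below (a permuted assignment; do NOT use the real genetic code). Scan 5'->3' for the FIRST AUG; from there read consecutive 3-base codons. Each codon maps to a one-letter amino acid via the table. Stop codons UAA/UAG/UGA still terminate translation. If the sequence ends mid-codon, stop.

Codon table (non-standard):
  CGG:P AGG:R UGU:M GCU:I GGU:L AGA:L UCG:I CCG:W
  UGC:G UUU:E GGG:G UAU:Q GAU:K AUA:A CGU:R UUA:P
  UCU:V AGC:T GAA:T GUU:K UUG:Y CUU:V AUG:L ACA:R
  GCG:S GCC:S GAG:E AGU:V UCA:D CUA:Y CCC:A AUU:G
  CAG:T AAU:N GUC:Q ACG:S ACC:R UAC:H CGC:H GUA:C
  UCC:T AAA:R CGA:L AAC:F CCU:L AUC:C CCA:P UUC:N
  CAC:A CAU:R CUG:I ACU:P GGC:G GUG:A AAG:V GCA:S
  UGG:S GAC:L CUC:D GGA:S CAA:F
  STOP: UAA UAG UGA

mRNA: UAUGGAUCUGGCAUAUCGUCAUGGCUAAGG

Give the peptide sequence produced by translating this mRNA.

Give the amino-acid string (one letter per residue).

Answer: LKISQRRG

Derivation:
start AUG at pos 1
pos 1: AUG -> L; peptide=L
pos 4: GAU -> K; peptide=LK
pos 7: CUG -> I; peptide=LKI
pos 10: GCA -> S; peptide=LKIS
pos 13: UAU -> Q; peptide=LKISQ
pos 16: CGU -> R; peptide=LKISQR
pos 19: CAU -> R; peptide=LKISQRR
pos 22: GGC -> G; peptide=LKISQRRG
pos 25: UAA -> STOP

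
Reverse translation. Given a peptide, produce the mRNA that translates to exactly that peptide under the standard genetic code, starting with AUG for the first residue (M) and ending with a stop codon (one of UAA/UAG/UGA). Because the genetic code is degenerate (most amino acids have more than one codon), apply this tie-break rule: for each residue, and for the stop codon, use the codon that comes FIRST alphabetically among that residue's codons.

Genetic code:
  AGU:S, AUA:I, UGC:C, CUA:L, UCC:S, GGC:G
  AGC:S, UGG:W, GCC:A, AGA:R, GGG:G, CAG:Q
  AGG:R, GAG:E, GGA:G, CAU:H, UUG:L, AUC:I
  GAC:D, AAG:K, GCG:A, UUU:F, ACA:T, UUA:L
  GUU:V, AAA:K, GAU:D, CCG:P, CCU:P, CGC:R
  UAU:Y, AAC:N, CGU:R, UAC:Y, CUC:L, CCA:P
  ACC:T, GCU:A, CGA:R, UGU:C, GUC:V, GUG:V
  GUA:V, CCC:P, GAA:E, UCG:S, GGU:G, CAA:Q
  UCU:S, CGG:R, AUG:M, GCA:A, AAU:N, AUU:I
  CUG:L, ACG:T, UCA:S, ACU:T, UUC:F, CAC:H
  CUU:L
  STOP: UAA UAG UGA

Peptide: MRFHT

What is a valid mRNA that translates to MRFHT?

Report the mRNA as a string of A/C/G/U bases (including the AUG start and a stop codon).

residue 1: M -> AUG (start codon)
residue 2: R codons sorted = AGA,AGG,CGA,CGC,CGG,CGU -> pick first = AGA
residue 3: F codons sorted = UUC,UUU -> pick first = UUC
residue 4: H codons sorted = CAC,CAU -> pick first = CAC
residue 5: T codons sorted = ACA,ACC,ACG,ACU -> pick first = ACA
terminator: stop codons sorted = UAA,UAG,UGA -> pick first = UAA

Answer: mRNA: AUGAGAUUCCACACAUAA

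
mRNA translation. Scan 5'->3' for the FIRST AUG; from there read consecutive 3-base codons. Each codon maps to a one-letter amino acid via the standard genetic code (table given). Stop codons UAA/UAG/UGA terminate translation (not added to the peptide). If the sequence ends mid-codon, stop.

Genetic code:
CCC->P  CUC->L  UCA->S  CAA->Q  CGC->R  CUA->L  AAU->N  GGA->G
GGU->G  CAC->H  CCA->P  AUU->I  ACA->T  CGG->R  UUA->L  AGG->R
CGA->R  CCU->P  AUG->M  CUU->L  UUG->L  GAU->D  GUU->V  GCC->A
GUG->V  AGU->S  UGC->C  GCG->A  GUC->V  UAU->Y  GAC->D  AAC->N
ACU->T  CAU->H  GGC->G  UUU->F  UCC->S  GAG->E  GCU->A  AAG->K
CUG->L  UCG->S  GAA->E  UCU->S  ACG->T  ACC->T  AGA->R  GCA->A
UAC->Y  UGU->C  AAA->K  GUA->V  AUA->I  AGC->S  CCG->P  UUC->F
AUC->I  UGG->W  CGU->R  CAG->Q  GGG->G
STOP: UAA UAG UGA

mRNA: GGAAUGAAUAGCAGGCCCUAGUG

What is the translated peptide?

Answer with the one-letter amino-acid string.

Answer: MNSRP

Derivation:
start AUG at pos 3
pos 3: AUG -> M; peptide=M
pos 6: AAU -> N; peptide=MN
pos 9: AGC -> S; peptide=MNS
pos 12: AGG -> R; peptide=MNSR
pos 15: CCC -> P; peptide=MNSRP
pos 18: UAG -> STOP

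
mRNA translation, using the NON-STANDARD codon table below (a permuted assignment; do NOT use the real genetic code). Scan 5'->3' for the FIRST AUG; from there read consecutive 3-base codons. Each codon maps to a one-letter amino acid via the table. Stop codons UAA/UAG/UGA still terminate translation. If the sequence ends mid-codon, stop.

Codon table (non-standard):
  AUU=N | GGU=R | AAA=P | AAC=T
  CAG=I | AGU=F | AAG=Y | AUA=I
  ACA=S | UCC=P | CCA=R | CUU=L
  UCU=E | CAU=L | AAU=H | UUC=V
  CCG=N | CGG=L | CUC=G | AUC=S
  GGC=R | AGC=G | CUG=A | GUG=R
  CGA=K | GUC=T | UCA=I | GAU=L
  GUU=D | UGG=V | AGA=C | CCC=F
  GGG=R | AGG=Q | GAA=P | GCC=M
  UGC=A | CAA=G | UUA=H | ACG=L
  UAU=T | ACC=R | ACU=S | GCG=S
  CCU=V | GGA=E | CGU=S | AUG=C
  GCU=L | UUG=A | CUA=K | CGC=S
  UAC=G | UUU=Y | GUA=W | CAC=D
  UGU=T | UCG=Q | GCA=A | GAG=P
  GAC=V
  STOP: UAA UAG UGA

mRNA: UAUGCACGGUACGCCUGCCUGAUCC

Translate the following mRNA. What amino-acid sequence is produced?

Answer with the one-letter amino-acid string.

start AUG at pos 1
pos 1: AUG -> C; peptide=C
pos 4: CAC -> D; peptide=CD
pos 7: GGU -> R; peptide=CDR
pos 10: ACG -> L; peptide=CDRL
pos 13: CCU -> V; peptide=CDRLV
pos 16: GCC -> M; peptide=CDRLVM
pos 19: UGA -> STOP

Answer: CDRLVM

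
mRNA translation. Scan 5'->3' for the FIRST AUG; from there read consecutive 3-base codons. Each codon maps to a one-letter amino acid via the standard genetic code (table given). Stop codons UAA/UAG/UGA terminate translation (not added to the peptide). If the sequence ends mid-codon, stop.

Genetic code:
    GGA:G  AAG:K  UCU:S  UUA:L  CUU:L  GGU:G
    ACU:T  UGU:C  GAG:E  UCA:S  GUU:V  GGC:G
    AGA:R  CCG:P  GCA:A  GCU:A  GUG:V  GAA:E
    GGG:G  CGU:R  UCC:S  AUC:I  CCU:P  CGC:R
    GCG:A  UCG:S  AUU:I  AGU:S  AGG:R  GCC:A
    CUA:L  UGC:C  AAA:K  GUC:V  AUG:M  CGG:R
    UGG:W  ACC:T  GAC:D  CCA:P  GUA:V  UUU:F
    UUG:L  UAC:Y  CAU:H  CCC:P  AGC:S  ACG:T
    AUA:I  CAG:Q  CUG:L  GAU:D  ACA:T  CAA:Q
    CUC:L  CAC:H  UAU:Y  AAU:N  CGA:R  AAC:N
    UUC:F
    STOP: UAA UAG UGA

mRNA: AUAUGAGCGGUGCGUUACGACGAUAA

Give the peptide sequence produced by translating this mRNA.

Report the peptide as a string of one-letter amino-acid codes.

Answer: MSGALRR

Derivation:
start AUG at pos 2
pos 2: AUG -> M; peptide=M
pos 5: AGC -> S; peptide=MS
pos 8: GGU -> G; peptide=MSG
pos 11: GCG -> A; peptide=MSGA
pos 14: UUA -> L; peptide=MSGAL
pos 17: CGA -> R; peptide=MSGALR
pos 20: CGA -> R; peptide=MSGALRR
pos 23: UAA -> STOP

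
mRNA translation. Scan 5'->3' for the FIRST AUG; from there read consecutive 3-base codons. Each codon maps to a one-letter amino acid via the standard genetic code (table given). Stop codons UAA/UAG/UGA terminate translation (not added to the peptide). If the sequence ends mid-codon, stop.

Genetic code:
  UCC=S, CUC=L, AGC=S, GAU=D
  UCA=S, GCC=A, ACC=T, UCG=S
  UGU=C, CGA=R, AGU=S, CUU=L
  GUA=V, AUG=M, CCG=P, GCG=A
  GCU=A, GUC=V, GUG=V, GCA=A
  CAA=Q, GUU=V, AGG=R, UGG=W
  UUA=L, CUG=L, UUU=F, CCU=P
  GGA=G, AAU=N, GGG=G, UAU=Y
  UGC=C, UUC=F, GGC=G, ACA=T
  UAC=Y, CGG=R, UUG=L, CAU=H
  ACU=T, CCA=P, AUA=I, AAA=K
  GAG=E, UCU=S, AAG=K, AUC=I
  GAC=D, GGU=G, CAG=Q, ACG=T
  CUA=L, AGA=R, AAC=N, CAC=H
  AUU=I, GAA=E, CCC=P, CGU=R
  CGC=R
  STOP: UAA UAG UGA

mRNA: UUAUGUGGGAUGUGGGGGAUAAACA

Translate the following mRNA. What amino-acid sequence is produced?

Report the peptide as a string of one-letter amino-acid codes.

start AUG at pos 2
pos 2: AUG -> M; peptide=M
pos 5: UGG -> W; peptide=MW
pos 8: GAU -> D; peptide=MWD
pos 11: GUG -> V; peptide=MWDV
pos 14: GGG -> G; peptide=MWDVG
pos 17: GAU -> D; peptide=MWDVGD
pos 20: AAA -> K; peptide=MWDVGDK
pos 23: only 2 nt remain (<3), stop (end of mRNA)

Answer: MWDVGDK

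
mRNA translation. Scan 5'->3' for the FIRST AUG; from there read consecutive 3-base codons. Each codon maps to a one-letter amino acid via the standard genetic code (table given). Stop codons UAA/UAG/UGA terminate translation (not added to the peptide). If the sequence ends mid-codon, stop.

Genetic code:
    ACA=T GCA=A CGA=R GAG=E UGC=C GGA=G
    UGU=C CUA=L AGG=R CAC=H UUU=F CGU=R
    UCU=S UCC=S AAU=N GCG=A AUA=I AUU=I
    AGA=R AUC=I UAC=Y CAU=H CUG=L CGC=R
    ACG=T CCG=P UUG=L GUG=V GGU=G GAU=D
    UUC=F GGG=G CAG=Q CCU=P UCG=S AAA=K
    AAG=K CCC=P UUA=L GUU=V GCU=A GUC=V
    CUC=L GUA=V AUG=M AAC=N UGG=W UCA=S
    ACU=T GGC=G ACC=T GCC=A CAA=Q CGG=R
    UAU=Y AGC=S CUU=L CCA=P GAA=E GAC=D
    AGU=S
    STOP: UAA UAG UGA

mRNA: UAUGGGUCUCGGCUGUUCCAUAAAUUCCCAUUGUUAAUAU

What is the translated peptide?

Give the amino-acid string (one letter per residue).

start AUG at pos 1
pos 1: AUG -> M; peptide=M
pos 4: GGU -> G; peptide=MG
pos 7: CUC -> L; peptide=MGL
pos 10: GGC -> G; peptide=MGLG
pos 13: UGU -> C; peptide=MGLGC
pos 16: UCC -> S; peptide=MGLGCS
pos 19: AUA -> I; peptide=MGLGCSI
pos 22: AAU -> N; peptide=MGLGCSIN
pos 25: UCC -> S; peptide=MGLGCSINS
pos 28: CAU -> H; peptide=MGLGCSINSH
pos 31: UGU -> C; peptide=MGLGCSINSHC
pos 34: UAA -> STOP

Answer: MGLGCSINSHC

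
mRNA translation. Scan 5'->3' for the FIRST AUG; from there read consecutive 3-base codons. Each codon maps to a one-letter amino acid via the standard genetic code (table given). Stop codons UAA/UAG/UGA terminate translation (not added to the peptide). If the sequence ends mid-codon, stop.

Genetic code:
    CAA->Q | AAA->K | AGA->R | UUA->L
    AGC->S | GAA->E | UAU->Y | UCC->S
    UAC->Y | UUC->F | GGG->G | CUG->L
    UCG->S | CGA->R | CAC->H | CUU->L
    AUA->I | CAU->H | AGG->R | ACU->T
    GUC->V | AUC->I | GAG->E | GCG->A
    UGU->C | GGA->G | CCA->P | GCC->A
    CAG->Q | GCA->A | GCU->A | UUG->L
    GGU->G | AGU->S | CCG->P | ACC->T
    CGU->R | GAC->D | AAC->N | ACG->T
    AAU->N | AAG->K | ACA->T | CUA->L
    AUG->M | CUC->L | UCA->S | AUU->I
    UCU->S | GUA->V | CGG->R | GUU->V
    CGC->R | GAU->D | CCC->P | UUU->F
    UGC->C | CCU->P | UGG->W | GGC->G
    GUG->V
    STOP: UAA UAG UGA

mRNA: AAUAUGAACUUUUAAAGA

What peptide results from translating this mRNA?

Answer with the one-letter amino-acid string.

Answer: MNF

Derivation:
start AUG at pos 3
pos 3: AUG -> M; peptide=M
pos 6: AAC -> N; peptide=MN
pos 9: UUU -> F; peptide=MNF
pos 12: UAA -> STOP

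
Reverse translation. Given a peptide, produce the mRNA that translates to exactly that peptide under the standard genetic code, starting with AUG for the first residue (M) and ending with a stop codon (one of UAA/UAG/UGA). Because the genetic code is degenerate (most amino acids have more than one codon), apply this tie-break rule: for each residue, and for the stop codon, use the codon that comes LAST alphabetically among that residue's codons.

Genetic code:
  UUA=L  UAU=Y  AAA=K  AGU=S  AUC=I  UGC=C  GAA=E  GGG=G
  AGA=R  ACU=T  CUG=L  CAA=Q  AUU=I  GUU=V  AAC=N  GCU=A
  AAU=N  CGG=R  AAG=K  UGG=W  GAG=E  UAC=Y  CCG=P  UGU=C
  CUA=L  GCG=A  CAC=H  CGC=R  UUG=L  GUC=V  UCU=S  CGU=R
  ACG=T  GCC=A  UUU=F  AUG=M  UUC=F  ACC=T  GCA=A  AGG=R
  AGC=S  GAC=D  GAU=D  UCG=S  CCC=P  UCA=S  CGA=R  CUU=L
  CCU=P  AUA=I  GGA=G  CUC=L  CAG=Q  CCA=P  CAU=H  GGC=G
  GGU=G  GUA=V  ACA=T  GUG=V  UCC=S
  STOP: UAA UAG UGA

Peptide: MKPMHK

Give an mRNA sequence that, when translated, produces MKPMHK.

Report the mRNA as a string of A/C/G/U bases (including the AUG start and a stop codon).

Answer: mRNA: AUGAAGCCUAUGCAUAAGUGA

Derivation:
residue 1: M -> AUG (start codon)
residue 2: K codons sorted = AAA,AAG -> pick last = AAG
residue 3: P codons sorted = CCA,CCC,CCG,CCU -> pick last = CCU
residue 4: M -> AUG (only codon)
residue 5: H codons sorted = CAC,CAU -> pick last = CAU
residue 6: K codons sorted = AAA,AAG -> pick last = AAG
terminator: stop codons sorted = UAA,UAG,UGA -> pick last = UGA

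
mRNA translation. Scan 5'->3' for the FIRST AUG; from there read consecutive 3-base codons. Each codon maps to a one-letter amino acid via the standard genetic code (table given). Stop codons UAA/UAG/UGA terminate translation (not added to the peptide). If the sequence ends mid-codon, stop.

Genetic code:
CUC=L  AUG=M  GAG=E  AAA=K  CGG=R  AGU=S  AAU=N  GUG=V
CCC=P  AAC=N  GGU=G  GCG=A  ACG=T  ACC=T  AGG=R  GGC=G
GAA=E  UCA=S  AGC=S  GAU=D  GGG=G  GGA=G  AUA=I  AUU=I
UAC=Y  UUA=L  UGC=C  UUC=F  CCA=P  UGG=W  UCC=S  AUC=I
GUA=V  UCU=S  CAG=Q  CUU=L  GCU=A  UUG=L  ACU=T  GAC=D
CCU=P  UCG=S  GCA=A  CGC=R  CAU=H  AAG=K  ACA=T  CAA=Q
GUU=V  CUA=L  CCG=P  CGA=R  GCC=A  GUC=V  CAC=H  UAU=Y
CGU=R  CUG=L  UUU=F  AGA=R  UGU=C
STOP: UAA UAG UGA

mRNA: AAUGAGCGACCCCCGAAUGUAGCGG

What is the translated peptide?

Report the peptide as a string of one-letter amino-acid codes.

start AUG at pos 1
pos 1: AUG -> M; peptide=M
pos 4: AGC -> S; peptide=MS
pos 7: GAC -> D; peptide=MSD
pos 10: CCC -> P; peptide=MSDP
pos 13: CGA -> R; peptide=MSDPR
pos 16: AUG -> M; peptide=MSDPRM
pos 19: UAG -> STOP

Answer: MSDPRM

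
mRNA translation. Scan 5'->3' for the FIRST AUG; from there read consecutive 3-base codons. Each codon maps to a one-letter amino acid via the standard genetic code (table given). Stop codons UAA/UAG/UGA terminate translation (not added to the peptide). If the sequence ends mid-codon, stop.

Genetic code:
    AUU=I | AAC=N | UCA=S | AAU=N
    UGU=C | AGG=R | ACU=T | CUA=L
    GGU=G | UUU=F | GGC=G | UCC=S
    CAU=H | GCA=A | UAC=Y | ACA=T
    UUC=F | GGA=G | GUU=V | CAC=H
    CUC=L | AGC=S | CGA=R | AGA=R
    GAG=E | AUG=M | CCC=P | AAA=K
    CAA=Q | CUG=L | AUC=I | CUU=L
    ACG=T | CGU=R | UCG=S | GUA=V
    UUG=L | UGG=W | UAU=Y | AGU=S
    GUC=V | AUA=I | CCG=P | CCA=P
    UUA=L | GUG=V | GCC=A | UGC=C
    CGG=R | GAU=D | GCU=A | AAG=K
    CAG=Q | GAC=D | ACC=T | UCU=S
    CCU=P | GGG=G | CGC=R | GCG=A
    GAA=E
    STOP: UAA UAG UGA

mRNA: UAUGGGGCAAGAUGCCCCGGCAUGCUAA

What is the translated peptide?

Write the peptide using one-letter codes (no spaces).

start AUG at pos 1
pos 1: AUG -> M; peptide=M
pos 4: GGG -> G; peptide=MG
pos 7: CAA -> Q; peptide=MGQ
pos 10: GAU -> D; peptide=MGQD
pos 13: GCC -> A; peptide=MGQDA
pos 16: CCG -> P; peptide=MGQDAP
pos 19: GCA -> A; peptide=MGQDAPA
pos 22: UGC -> C; peptide=MGQDAPAC
pos 25: UAA -> STOP

Answer: MGQDAPAC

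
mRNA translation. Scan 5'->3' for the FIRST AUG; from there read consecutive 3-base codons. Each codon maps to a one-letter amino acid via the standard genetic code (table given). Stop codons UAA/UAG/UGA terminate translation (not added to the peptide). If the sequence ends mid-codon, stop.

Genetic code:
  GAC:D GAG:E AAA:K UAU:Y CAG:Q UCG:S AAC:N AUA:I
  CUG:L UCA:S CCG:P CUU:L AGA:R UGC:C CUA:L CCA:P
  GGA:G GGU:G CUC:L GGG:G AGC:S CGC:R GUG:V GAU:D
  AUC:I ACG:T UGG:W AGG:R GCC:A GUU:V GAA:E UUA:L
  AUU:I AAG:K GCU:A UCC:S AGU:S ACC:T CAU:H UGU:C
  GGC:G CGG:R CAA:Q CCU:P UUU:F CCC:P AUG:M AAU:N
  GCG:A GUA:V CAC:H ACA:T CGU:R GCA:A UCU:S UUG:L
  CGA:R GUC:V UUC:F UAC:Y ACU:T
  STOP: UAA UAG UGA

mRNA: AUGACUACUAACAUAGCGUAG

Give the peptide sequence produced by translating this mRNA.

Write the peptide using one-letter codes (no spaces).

Answer: MTTNIA

Derivation:
start AUG at pos 0
pos 0: AUG -> M; peptide=M
pos 3: ACU -> T; peptide=MT
pos 6: ACU -> T; peptide=MTT
pos 9: AAC -> N; peptide=MTTN
pos 12: AUA -> I; peptide=MTTNI
pos 15: GCG -> A; peptide=MTTNIA
pos 18: UAG -> STOP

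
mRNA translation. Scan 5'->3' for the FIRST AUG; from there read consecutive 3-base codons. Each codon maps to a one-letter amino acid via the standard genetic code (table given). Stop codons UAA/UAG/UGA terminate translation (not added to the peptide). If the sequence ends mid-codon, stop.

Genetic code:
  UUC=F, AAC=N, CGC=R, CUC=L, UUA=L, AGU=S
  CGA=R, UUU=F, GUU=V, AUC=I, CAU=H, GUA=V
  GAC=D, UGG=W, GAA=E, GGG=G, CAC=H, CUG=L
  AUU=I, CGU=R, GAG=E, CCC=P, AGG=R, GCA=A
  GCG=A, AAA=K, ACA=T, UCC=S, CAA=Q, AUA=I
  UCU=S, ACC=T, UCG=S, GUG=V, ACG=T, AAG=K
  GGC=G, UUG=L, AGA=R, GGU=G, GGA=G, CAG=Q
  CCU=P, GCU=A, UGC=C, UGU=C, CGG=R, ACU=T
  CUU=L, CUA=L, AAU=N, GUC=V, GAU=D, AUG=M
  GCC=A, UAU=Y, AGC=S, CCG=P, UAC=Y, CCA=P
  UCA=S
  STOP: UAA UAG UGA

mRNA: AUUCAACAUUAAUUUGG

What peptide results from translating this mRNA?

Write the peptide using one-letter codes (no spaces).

no AUG start codon found

Answer: (empty: no AUG start codon)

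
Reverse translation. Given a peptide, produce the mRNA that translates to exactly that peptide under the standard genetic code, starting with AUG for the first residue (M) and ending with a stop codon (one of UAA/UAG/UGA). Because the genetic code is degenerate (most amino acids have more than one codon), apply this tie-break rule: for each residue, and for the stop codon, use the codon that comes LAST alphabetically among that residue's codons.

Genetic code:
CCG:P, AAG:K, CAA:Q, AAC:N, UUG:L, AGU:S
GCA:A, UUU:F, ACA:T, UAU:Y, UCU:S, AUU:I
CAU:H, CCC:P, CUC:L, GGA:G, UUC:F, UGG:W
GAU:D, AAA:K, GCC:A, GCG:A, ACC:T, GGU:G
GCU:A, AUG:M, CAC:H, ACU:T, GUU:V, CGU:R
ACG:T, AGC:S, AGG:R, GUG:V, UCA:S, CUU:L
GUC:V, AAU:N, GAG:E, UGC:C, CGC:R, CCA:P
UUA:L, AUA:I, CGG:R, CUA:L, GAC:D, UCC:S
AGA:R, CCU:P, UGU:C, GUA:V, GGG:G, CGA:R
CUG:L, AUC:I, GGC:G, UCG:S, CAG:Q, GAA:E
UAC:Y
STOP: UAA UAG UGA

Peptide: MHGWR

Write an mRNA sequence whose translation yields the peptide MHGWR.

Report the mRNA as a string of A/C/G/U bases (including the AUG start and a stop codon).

residue 1: M -> AUG (start codon)
residue 2: H codons sorted = CAC,CAU -> pick last = CAU
residue 3: G codons sorted = GGA,GGC,GGG,GGU -> pick last = GGU
residue 4: W -> UGG (only codon)
residue 5: R codons sorted = AGA,AGG,CGA,CGC,CGG,CGU -> pick last = CGU
terminator: stop codons sorted = UAA,UAG,UGA -> pick last = UGA

Answer: mRNA: AUGCAUGGUUGGCGUUGA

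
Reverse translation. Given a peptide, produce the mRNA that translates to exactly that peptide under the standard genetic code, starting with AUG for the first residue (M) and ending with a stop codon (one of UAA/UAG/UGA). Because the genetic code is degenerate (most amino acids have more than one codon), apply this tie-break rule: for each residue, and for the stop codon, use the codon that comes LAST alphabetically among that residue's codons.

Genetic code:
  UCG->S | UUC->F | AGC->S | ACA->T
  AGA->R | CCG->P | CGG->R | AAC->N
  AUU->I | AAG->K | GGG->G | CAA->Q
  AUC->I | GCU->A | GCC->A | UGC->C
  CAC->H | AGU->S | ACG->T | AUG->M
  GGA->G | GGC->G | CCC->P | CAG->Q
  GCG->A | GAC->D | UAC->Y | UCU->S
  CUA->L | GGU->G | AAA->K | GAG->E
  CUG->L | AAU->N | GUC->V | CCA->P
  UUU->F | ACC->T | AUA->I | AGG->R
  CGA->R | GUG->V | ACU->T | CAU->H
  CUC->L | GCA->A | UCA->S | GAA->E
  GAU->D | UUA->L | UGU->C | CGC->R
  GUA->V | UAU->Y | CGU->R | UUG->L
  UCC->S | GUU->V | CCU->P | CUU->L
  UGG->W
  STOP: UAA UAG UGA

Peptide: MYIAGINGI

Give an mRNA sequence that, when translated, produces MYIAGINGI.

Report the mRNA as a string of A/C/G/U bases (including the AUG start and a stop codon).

Answer: mRNA: AUGUAUAUUGCUGGUAUUAAUGGUAUUUGA

Derivation:
residue 1: M -> AUG (start codon)
residue 2: Y codons sorted = UAC,UAU -> pick last = UAU
residue 3: I codons sorted = AUA,AUC,AUU -> pick last = AUU
residue 4: A codons sorted = GCA,GCC,GCG,GCU -> pick last = GCU
residue 5: G codons sorted = GGA,GGC,GGG,GGU -> pick last = GGU
residue 6: I codons sorted = AUA,AUC,AUU -> pick last = AUU
residue 7: N codons sorted = AAC,AAU -> pick last = AAU
residue 8: G codons sorted = GGA,GGC,GGG,GGU -> pick last = GGU
residue 9: I codons sorted = AUA,AUC,AUU -> pick last = AUU
terminator: stop codons sorted = UAA,UAG,UGA -> pick last = UGA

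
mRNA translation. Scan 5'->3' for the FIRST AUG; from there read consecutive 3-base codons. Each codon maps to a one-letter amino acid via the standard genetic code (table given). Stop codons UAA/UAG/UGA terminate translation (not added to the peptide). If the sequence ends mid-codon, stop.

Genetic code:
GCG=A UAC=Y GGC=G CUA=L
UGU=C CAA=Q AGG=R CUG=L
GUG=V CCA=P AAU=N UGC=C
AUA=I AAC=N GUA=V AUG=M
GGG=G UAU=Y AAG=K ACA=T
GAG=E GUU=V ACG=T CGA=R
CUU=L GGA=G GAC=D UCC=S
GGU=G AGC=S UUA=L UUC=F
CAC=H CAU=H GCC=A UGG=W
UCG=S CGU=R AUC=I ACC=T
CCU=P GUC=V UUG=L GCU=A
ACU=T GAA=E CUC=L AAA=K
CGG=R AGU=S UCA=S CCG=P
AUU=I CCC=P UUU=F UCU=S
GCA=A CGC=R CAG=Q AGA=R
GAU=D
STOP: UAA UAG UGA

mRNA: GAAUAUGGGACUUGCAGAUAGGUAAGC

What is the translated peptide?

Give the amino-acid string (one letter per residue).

Answer: MGLADR

Derivation:
start AUG at pos 4
pos 4: AUG -> M; peptide=M
pos 7: GGA -> G; peptide=MG
pos 10: CUU -> L; peptide=MGL
pos 13: GCA -> A; peptide=MGLA
pos 16: GAU -> D; peptide=MGLAD
pos 19: AGG -> R; peptide=MGLADR
pos 22: UAA -> STOP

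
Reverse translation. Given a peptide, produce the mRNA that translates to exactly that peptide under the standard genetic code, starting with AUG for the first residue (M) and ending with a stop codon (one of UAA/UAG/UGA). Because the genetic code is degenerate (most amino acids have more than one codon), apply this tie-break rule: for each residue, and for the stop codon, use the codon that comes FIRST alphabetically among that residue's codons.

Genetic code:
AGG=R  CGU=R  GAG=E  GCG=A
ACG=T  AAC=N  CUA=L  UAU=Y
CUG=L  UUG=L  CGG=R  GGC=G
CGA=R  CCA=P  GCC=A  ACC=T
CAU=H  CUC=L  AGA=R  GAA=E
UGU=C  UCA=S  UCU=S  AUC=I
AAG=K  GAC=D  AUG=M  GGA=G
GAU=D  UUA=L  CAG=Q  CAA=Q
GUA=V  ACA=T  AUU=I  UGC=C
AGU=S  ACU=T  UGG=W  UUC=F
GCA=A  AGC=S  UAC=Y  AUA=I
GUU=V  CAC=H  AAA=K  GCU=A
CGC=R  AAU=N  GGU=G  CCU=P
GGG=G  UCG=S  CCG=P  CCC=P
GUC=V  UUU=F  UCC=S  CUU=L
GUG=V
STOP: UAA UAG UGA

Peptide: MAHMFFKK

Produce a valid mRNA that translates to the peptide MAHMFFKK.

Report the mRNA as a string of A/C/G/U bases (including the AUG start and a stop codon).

residue 1: M -> AUG (start codon)
residue 2: A codons sorted = GCA,GCC,GCG,GCU -> pick first = GCA
residue 3: H codons sorted = CAC,CAU -> pick first = CAC
residue 4: M -> AUG (only codon)
residue 5: F codons sorted = UUC,UUU -> pick first = UUC
residue 6: F codons sorted = UUC,UUU -> pick first = UUC
residue 7: K codons sorted = AAA,AAG -> pick first = AAA
residue 8: K codons sorted = AAA,AAG -> pick first = AAA
terminator: stop codons sorted = UAA,UAG,UGA -> pick first = UAA

Answer: mRNA: AUGGCACACAUGUUCUUCAAAAAAUAA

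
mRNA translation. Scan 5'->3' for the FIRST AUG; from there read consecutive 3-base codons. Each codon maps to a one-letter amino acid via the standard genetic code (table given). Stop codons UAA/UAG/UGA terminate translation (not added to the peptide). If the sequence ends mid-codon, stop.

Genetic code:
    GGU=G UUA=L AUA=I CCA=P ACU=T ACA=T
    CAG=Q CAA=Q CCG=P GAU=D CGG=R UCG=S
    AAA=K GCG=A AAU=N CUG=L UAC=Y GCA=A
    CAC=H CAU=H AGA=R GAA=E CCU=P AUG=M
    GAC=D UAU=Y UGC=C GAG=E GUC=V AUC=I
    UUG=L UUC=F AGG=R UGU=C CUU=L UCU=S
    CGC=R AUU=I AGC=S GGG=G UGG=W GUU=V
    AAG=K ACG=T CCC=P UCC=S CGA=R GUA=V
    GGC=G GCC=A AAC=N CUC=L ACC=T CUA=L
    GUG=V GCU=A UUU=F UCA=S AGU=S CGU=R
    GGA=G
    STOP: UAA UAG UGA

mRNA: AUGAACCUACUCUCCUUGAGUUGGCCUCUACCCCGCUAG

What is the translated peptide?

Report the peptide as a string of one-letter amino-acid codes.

Answer: MNLLSLSWPLPR

Derivation:
start AUG at pos 0
pos 0: AUG -> M; peptide=M
pos 3: AAC -> N; peptide=MN
pos 6: CUA -> L; peptide=MNL
pos 9: CUC -> L; peptide=MNLL
pos 12: UCC -> S; peptide=MNLLS
pos 15: UUG -> L; peptide=MNLLSL
pos 18: AGU -> S; peptide=MNLLSLS
pos 21: UGG -> W; peptide=MNLLSLSW
pos 24: CCU -> P; peptide=MNLLSLSWP
pos 27: CUA -> L; peptide=MNLLSLSWPL
pos 30: CCC -> P; peptide=MNLLSLSWPLP
pos 33: CGC -> R; peptide=MNLLSLSWPLPR
pos 36: UAG -> STOP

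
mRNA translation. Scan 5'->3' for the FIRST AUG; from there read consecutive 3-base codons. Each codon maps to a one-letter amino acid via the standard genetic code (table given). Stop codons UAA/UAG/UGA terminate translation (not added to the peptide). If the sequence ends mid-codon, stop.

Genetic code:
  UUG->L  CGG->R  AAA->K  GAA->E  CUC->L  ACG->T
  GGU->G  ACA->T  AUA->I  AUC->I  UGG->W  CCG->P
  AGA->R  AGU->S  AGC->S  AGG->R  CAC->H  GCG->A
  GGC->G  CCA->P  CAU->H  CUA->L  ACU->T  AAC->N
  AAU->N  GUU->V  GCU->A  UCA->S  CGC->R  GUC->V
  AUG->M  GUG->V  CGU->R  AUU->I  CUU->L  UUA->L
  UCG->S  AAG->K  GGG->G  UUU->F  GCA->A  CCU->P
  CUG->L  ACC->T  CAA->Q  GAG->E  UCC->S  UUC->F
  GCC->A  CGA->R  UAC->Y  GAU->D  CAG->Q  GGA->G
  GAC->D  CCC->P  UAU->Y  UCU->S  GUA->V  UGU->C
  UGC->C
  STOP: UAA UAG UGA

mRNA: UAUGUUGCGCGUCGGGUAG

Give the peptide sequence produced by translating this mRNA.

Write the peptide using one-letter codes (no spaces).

Answer: MLRVG

Derivation:
start AUG at pos 1
pos 1: AUG -> M; peptide=M
pos 4: UUG -> L; peptide=ML
pos 7: CGC -> R; peptide=MLR
pos 10: GUC -> V; peptide=MLRV
pos 13: GGG -> G; peptide=MLRVG
pos 16: UAG -> STOP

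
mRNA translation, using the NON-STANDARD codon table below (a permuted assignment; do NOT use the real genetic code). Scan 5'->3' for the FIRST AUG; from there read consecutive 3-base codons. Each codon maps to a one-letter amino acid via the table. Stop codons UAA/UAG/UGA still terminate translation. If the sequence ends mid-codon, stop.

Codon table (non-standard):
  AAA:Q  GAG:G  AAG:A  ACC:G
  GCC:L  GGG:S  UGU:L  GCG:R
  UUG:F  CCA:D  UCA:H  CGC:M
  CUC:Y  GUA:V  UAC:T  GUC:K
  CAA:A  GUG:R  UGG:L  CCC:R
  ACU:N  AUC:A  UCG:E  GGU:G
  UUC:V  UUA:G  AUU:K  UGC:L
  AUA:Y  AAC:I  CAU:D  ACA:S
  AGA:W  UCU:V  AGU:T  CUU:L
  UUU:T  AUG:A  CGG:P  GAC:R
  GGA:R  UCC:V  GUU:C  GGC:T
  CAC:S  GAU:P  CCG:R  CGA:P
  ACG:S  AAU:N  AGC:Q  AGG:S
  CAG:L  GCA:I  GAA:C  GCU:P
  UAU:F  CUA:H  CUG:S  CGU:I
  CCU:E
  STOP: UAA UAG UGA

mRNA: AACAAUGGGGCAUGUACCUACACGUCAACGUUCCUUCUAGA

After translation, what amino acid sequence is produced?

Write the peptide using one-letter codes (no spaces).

Answer: ASDVESIAIVV

Derivation:
start AUG at pos 4
pos 4: AUG -> A; peptide=A
pos 7: GGG -> S; peptide=AS
pos 10: CAU -> D; peptide=ASD
pos 13: GUA -> V; peptide=ASDV
pos 16: CCU -> E; peptide=ASDVE
pos 19: ACA -> S; peptide=ASDVES
pos 22: CGU -> I; peptide=ASDVESI
pos 25: CAA -> A; peptide=ASDVESIA
pos 28: CGU -> I; peptide=ASDVESIAI
pos 31: UCC -> V; peptide=ASDVESIAIV
pos 34: UUC -> V; peptide=ASDVESIAIVV
pos 37: UAG -> STOP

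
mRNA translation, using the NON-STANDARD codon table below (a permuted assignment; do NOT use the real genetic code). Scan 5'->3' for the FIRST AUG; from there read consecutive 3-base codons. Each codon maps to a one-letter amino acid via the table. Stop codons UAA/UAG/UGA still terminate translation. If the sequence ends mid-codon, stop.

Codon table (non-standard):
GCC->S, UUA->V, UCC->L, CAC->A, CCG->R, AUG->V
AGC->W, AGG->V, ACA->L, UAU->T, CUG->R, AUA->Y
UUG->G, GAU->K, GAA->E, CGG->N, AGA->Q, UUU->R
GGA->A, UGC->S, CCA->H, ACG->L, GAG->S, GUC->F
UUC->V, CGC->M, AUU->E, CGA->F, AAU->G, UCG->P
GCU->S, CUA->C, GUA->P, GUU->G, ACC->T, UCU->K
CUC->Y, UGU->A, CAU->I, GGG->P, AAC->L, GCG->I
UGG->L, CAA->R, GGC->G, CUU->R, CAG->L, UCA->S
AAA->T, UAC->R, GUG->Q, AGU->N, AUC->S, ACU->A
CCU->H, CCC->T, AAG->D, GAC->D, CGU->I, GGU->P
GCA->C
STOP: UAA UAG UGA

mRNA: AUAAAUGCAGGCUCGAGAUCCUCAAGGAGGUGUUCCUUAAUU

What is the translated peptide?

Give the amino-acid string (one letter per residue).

start AUG at pos 4
pos 4: AUG -> V; peptide=V
pos 7: CAG -> L; peptide=VL
pos 10: GCU -> S; peptide=VLS
pos 13: CGA -> F; peptide=VLSF
pos 16: GAU -> K; peptide=VLSFK
pos 19: CCU -> H; peptide=VLSFKH
pos 22: CAA -> R; peptide=VLSFKHR
pos 25: GGA -> A; peptide=VLSFKHRA
pos 28: GGU -> P; peptide=VLSFKHRAP
pos 31: GUU -> G; peptide=VLSFKHRAPG
pos 34: CCU -> H; peptide=VLSFKHRAPGH
pos 37: UAA -> STOP

Answer: VLSFKHRAPGH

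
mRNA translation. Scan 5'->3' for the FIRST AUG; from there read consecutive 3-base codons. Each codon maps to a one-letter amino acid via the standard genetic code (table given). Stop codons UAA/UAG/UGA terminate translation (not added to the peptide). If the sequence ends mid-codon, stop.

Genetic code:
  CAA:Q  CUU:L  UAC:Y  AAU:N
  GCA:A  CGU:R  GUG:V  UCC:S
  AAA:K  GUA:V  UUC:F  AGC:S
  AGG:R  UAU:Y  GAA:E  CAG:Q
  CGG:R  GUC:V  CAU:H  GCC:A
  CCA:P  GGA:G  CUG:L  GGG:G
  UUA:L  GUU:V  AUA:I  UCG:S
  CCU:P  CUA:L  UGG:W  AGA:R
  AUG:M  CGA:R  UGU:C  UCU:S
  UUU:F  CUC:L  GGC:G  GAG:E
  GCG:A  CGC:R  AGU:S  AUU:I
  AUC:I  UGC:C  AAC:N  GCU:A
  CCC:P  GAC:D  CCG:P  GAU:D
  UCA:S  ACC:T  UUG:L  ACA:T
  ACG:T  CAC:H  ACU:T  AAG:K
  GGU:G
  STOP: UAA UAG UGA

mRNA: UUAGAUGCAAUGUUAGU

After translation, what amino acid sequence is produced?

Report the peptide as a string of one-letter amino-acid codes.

start AUG at pos 4
pos 4: AUG -> M; peptide=M
pos 7: CAA -> Q; peptide=MQ
pos 10: UGU -> C; peptide=MQC
pos 13: UAG -> STOP

Answer: MQC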